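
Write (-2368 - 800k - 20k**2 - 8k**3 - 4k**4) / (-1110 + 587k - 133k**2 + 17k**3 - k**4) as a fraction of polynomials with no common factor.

(64 + 32k + 4k**2)/(30 - 11k + k**2)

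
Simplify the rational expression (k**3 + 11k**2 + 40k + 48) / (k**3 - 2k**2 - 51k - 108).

(k + 4)/(k - 9)

Euclidean algorithm in ℚ[k]:
  k**3 + 11k**2 + 40k + 48 = (k**3 - 2k**2 - 51k - 108) + (13k**2 + 91k + 156)
  k**3 - 2k**2 - 51k - 108 = ((1/13)k - 9/13)(13k**2 + 91k + 156) + (0)
Last nonzero remainder: 13k**2 + 91k + 156. Dividing through by 13 gives the monic gcd k**2 + 7k + 12.
Cancel k**2 + 7k + 12 from numerator and denominator to get the reduced form.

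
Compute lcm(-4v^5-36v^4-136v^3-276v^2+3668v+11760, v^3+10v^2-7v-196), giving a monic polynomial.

v^6+16v^5+97v^4+307v^3-434v^2-9359v-20580

Apply the Euclidean algorithm:
  -4v^5-36v^4-136v^3-276v^2+3668v+11760 = (-4v^2+4v-204)(v^3+10v^2-7v-196) + (1008v^2+3024v-28224)
  v^3+10v^2-7v-196 = ((1/1008)v+1/144)(1008v^2+3024v-28224) + (0)
Last nonzero remainder: 1008v^2+3024v-28224. Dividing through by 1008 gives the monic gcd v^2+3v-28.
Then lcm(f, g) = f·g / gcd(f, g); expanding and making the result monic gives the answer.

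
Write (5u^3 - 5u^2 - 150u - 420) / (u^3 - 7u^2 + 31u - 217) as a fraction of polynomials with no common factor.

(5u^2 + 30u + 60)/(u^2 + 31)

Repeated division with remainder:
  5u^3 - 5u^2 - 150u - 420 = (5)(u^3 - 7u^2 + 31u - 217) + (30u^2 - 305u + 665)
  u^3 - 7u^2 + 31u - 217 = ((1/30)u + 19/180)(30u^2 - 305u + 665) + ((1477/36)u - 10339/36)
  30u^2 - 305u + 665 = ((1080/1477)u - 3420/1477)((1477/36)u - 10339/36) + (0)
Last nonzero remainder: (1477/36)u - 10339/36. Dividing through by 1477/36 gives the monic gcd u - 7.
Cancel u - 7 from numerator and denominator to get the reduced form.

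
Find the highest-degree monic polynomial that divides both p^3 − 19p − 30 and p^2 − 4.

p + 2

By polynomial division,
  p^3 − 19p − 30 = (p)(p^2 − 4) + (−15p − 30)
  p^2 − 4 = (−(1/15)p + 2/15)(−15p − 30) + (0)
Last nonzero remainder: −15p − 30. Dividing through by −15 gives the monic gcd p + 2.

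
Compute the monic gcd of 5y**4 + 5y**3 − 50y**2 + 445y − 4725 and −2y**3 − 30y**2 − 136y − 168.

y + 7

By polynomial division,
  5y**4 + 5y**3 − 50y**2 + 445y − 4725 = (−(5/2)y + 35)(−2y**3 − 30y**2 − 136y − 168) + (660y**2 + 4785y + 1155)
  −2y**3 − 30y**2 − 136y − 168 = (−(1/330)y − 31/1320)(660y**2 + 4785y + 1155) + (−(161/8)y − 1127/8)
  660y**2 + 4785y + 1155 = (−(5280/161)y − 1320/161)(−(161/8)y − 1127/8) + (0)
Last nonzero remainder: −(161/8)y − 1127/8. Dividing through by −161/8 gives the monic gcd y + 7.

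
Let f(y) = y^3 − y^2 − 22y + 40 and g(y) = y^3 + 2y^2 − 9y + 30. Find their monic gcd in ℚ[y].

Euclidean algorithm in ℚ[y]:
  y^3 − y^2 − 22y + 40 = (y^3 + 2y^2 − 9y + 30) + (−3y^2 − 13y + 10)
  y^3 + 2y^2 − 9y + 30 = (−(1/3)y + 7/9)(−3y^2 − 13y + 10) + ((40/9)y + 200/9)
  −3y^2 − 13y + 10 = (−(27/40)y + 9/20)((40/9)y + 200/9) + (0)
Last nonzero remainder: (40/9)y + 200/9. Dividing through by 40/9 gives the monic gcd y + 5.

y + 5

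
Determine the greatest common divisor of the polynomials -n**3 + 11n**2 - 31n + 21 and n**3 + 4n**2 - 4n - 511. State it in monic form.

Repeated division with remainder:
  -n**3 + 11n**2 - 31n + 21 = (-1)(n**3 + 4n**2 - 4n - 511) + (15n**2 - 35n - 490)
  n**3 + 4n**2 - 4n - 511 = ((1/15)n + 19/45)(15n**2 - 35n - 490) + ((391/9)n - 2737/9)
  15n**2 - 35n - 490 = ((135/391)n + 630/391)((391/9)n - 2737/9) + (0)
Last nonzero remainder: (391/9)n - 2737/9. Dividing through by 391/9 gives the monic gcd n - 7.

n - 7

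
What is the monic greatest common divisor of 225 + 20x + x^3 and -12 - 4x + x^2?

Repeated division with remainder:
  x^3 + 20x + 225 = (x + 4)(x^2 - 4x - 12) + (48x + 273)
  x^2 - 4x - 12 = ((1/48)x - 155/768)(48x + 273) + (11033/256)
  48x + 273 = ((12288/11033)x + 69888/11033)(11033/256) + (0)
The last nonzero remainder is the constant 11033/256, so the polynomials are coprime and gcd = 1.

1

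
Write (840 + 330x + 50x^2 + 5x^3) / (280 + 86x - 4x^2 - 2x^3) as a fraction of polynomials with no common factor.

Repeated division with remainder:
  5x^3 + 50x^2 + 330x + 840 = (-5/2)(-2x^3 - 4x^2 + 86x + 280) + (40x^2 + 545x + 1540)
  -2x^3 - 4x^2 + 86x + 280 = (-(1/20)x + 93/160)(40x^2 + 545x + 1540) + (-(4921/32)x - 4921/8)
  40x^2 + 545x + 1540 = (-(1280/4921)x - 1760/703)(-(4921/32)x - 4921/8) + (0)
Last nonzero remainder: -(4921/32)x - 4921/8. Dividing through by -4921/32 gives the monic gcd x + 4.
Cancel x + 4 from numerator and denominator to get the reduced form.

(-210 - 30x - 5x^2)/(-70 - 4x + 2x^2)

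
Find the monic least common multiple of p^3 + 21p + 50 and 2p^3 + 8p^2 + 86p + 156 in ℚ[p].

p^5 + 2p^4 + 60p^3 + 92p^2 + 919p + 1950

By polynomial division,
  p^3 + 21p + 50 = (1/2)(2p^3 + 8p^2 + 86p + 156) + (-4p^2 - 22p - 28)
  2p^3 + 8p^2 + 86p + 156 = (-(1/2)p + 3/4)(-4p^2 - 22p - 28) + ((177/2)p + 177)
  -4p^2 - 22p - 28 = (-(8/177)p - 28/177)((177/2)p + 177) + (0)
Last nonzero remainder: (177/2)p + 177. Dividing through by 177/2 gives the monic gcd p + 2.
Then lcm(f, g) = f·g / gcd(f, g); expanding and making the result monic gives the answer.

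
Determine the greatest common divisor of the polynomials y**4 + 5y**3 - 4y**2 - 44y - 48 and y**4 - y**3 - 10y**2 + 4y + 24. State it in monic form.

y**3 + y**2 - 8y - 12

Euclidean algorithm in ℚ[y]:
  y**4 + 5y**3 - 4y**2 - 44y - 48 = (y**4 - y**3 - 10y**2 + 4y + 24) + (6y**3 + 6y**2 - 48y - 72)
  y**4 - y**3 - 10y**2 + 4y + 24 = ((1/6)y - 1/3)(6y**3 + 6y**2 - 48y - 72) + (0)
Last nonzero remainder: 6y**3 + 6y**2 - 48y - 72. Dividing through by 6 gives the monic gcd y**3 + y**2 - 8y - 12.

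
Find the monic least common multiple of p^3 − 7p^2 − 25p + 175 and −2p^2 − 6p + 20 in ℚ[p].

Apply the Euclidean algorithm:
  p^3 − 7p^2 − 25p + 175 = (−(1/2)p + 5)(−2p^2 − 6p + 20) + (15p + 75)
  −2p^2 − 6p + 20 = (−(2/15)p + 4/15)(15p + 75) + (0)
Last nonzero remainder: 15p + 75. Dividing through by 15 gives the monic gcd p + 5.
Then lcm(f, g) = f·g / gcd(f, g); expanding and making the result monic gives the answer.

p^4 − 9p^3 − 11p^2 + 225p − 350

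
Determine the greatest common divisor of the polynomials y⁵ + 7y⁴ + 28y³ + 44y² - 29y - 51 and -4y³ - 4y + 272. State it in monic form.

y² + 4y + 17

Apply the Euclidean algorithm:
  y⁵ + 7y⁴ + 28y³ + 44y² - 29y - 51 = (-(1/4)y² - (7/4)y - 27/4)(-4y³ - 4y + 272) + (105y² + 420y + 1785)
  -4y³ - 4y + 272 = (-(4/105)y + 16/105)(105y² + 420y + 1785) + (0)
Last nonzero remainder: 105y² + 420y + 1785. Dividing through by 105 gives the monic gcd y² + 4y + 17.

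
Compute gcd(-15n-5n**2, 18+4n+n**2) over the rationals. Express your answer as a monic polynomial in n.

1

Apply the Euclidean algorithm:
  -5n**2-15n = (-5)(n**2+4n+18) + (5n+90)
  n**2+4n+18 = ((1/5)n-14/5)(5n+90) + (270)
  5n+90 = ((1/54)n+1/3)(270) + (0)
The last nonzero remainder is the constant 270, so the polynomials are coprime and gcd = 1.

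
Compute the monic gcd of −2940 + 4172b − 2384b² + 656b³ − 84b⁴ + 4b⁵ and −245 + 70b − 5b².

49 − 14b + b²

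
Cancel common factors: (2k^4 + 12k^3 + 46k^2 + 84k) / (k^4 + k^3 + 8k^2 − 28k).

(2k + 6)/(k − 2)

By polynomial division,
  2k^4 + 12k^3 + 46k^2 + 84k = (2)(k^4 + k^3 + 8k^2 − 28k) + (10k^3 + 30k^2 + 140k)
  k^4 + k^3 + 8k^2 − 28k = ((1/10)k − 1/5)(10k^3 + 30k^2 + 140k) + (0)
Last nonzero remainder: 10k^3 + 30k^2 + 140k. Dividing through by 10 gives the monic gcd k^3 + 3k^2 + 14k.
Cancel k^3 + 3k^2 + 14k from numerator and denominator to get the reduced form.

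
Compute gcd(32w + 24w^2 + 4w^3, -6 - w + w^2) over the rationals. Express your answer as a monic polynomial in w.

By polynomial division,
  4w^3 + 24w^2 + 32w = (4w + 28)(w^2 - w - 6) + (84w + 168)
  w^2 - w - 6 = ((1/84)w - 1/28)(84w + 168) + (0)
Last nonzero remainder: 84w + 168. Dividing through by 84 gives the monic gcd w + 2.

2 + w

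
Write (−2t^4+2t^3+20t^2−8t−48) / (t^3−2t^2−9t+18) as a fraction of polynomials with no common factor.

(−2t^2−8t−8)/(t+3)

By polynomial division,
  −2t^4+2t^3+20t^2−8t−48 = (−2t−2)(t^3−2t^2−9t+18) + (−2t^2+10t−12)
  t^3−2t^2−9t+18 = (−(1/2)t−3/2)(−2t^2+10t−12) + (0)
Last nonzero remainder: −2t^2+10t−12. Dividing through by −2 gives the monic gcd t^2−5t+6.
Cancel t^2−5t+6 from numerator and denominator to get the reduced form.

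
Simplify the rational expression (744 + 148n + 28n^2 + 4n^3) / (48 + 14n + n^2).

(124 + 4n + 4n^2)/(8 + n)

Repeated division with remainder:
  4n^3 + 28n^2 + 148n + 744 = (4n − 28)(n^2 + 14n + 48) + (348n + 2088)
  n^2 + 14n + 48 = ((1/348)n + 2/87)(348n + 2088) + (0)
Last nonzero remainder: 348n + 2088. Dividing through by 348 gives the monic gcd n + 6.
Cancel n + 6 from numerator and denominator to get the reduced form.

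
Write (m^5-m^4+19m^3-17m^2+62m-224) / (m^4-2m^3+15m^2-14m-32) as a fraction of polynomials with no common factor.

Apply the Euclidean algorithm:
  m^5-m^4+19m^3-17m^2+62m-224 = (m+1)(m^4-2m^3+15m^2-14m-32) + (6m^3-18m^2+108m-192)
  m^4-2m^3+15m^2-14m-32 = ((1/6)m+1/6)(6m^3-18m^2+108m-192) + (0)
Last nonzero remainder: 6m^3-18m^2+108m-192. Dividing through by 6 gives the monic gcd m^3-3m^2+18m-32.
Cancel m^3-3m^2+18m-32 from numerator and denominator to get the reduced form.

(m^2+2m+7)/(m+1)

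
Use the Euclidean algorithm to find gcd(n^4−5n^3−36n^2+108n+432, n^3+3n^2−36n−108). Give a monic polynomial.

n^2−3n−18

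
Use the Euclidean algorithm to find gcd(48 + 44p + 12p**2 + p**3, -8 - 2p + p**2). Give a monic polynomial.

2 + p

Apply the Euclidean algorithm:
  p**3 + 12p**2 + 44p + 48 = (p + 14)(p**2 - 2p - 8) + (80p + 160)
  p**2 - 2p - 8 = ((1/80)p - 1/20)(80p + 160) + (0)
Last nonzero remainder: 80p + 160. Dividing through by 80 gives the monic gcd p + 2.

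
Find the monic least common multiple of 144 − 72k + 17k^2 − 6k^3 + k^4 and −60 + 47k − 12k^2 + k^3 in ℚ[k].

Apply the Euclidean algorithm:
  k^4 − 6k^3 + 17k^2 − 72k + 144 = (k + 6)(k^3 − 12k^2 + 47k − 60) + (42k^2 − 294k + 504)
  k^3 − 12k^2 + 47k − 60 = ((1/42)k − 5/42)(42k^2 − 294k + 504) + (0)
Last nonzero remainder: 42k^2 − 294k + 504. Dividing through by 42 gives the monic gcd k^2 − 7k + 12.
Then lcm(f, g) = f·g / gcd(f, g); expanding and making the result monic gives the answer.

−720 + 504k − 157k^2 + 47k^3 − 11k^4 + k^5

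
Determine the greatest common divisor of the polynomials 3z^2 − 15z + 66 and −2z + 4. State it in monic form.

Euclidean algorithm in ℚ[z]:
  3z^2 − 15z + 66 = (−(3/2)z + 9/2)(−2z + 4) + (48)
  −2z + 4 = (−(1/24)z + 1/12)(48) + (0)
The last nonzero remainder is the constant 48, so the polynomials are coprime and gcd = 1.

1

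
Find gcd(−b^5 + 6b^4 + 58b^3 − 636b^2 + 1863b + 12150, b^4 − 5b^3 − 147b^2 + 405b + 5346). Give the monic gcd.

b^2 − 81

By polynomial division,
  −b^5 + 6b^4 + 58b^3 − 636b^2 + 1863b + 12150 = (−b + 1)(b^4 − 5b^3 − 147b^2 + 405b + 5346) + (−84b^3 − 84b^2 + 6804b + 6804)
  b^4 − 5b^3 − 147b^2 + 405b + 5346 = (−(1/84)b + 1/14)(−84b^3 − 84b^2 + 6804b + 6804) + (−60b^2 + 4860)
  −84b^3 − 84b^2 + 6804b + 6804 = ((7/5)b + 7/5)(−60b^2 + 4860) + (0)
Last nonzero remainder: −60b^2 + 4860. Dividing through by −60 gives the monic gcd b^2 − 81.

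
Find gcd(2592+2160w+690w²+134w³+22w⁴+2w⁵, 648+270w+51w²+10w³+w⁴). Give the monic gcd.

108+27w+4w²+w³

Euclidean algorithm in ℚ[w]:
  2w⁵+22w⁴+134w³+690w²+2160w+2592 = (2w+2)(w⁴+10w³+51w²+270w+648) + (12w³+48w²+324w+1296)
  w⁴+10w³+51w²+270w+648 = ((1/12)w+1/2)(12w³+48w²+324w+1296) + (0)
Last nonzero remainder: 12w³+48w²+324w+1296. Dividing through by 12 gives the monic gcd w³+4w²+27w+108.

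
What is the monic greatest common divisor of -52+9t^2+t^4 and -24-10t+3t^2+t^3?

2+t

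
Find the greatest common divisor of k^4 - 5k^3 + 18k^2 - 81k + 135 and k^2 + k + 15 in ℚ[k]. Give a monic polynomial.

k^2 + k + 15

Repeated division with remainder:
  k^4 - 5k^3 + 18k^2 - 81k + 135 = (k^2 - 6k + 9)(k^2 + k + 15) + (0)
The last nonzero remainder k^2 + k + 15 is already monic.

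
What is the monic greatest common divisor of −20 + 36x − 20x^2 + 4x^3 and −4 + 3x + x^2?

−1 + x

By polynomial division,
  4x^3 − 20x^2 + 36x − 20 = (4x − 32)(x^2 + 3x − 4) + (148x − 148)
  x^2 + 3x − 4 = ((1/148)x + 1/37)(148x − 148) + (0)
Last nonzero remainder: 148x − 148. Dividing through by 148 gives the monic gcd x − 1.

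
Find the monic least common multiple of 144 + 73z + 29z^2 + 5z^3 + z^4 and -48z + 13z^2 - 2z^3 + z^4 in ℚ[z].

Repeated division with remainder:
  z^4 + 5z^3 + 29z^2 + 73z + 144 = (z^4 - 2z^3 + 13z^2 - 48z) + (7z^3 + 16z^2 + 121z + 144)
  z^4 - 2z^3 + 13z^2 - 48z = ((1/7)z - 30/49)(7z^3 + 16z^2 + 121z + 144) + ((270/49)z^2 + (270/49)z + 4320/49)
  7z^3 + 16z^2 + 121z + 144 = ((343/270)z + 49/30)((270/49)z^2 + (270/49)z + 4320/49) + (0)
Last nonzero remainder: (270/49)z^2 + (270/49)z + 4320/49. Dividing through by 270/49 gives the monic gcd z^2 + z + 16.
Then lcm(f, g) = f·g / gcd(f, g); expanding and making the result monic gives the answer.

-432z - 75z^2 - 14z^3 + 14z^4 + 2z^5 + z^6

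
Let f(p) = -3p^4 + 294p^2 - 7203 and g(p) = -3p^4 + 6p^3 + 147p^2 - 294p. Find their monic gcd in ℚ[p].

p^2 - 49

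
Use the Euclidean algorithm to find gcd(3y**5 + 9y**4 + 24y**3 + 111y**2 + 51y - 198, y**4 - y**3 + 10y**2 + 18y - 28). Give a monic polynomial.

Repeated division with remainder:
  3y**5 + 9y**4 + 24y**3 + 111y**2 + 51y - 198 = (3y + 12)(y**4 - y**3 + 10y**2 + 18y - 28) + (6y**3 - 63y**2 - 81y + 138)
  y**4 - y**3 + 10y**2 + 18y - 28 = ((1/6)y + 19/12)(6y**3 - 63y**2 - 81y + 138) + ((493/4)y**2 + (493/4)y - 493/2)
  6y**3 - 63y**2 - 81y + 138 = ((24/493)y - 276/493)((493/4)y**2 + (493/4)y - 493/2) + (0)
Last nonzero remainder: (493/4)y**2 + (493/4)y - 493/2. Dividing through by 493/4 gives the monic gcd y**2 + y - 2.

y**2 + y - 2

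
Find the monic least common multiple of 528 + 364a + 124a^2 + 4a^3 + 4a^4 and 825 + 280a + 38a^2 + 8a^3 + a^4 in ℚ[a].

Apply the Euclidean algorithm:
  4a^4 + 4a^3 + 124a^2 + 364a + 528 = (4)(a^4 + 8a^3 + 38a^2 + 280a + 825) + (−28a^3 − 28a^2 − 756a − 2772)
  a^4 + 8a^3 + 38a^2 + 280a + 825 = (−(1/28)a − 1/4)(−28a^3 − 28a^2 − 756a − 2772) + (4a^2 − 8a + 132)
  −28a^3 − 28a^2 − 756a − 2772 = (−7a − 21)(4a^2 − 8a + 132) + (0)
Last nonzero remainder: 4a^2 − 8a + 132. Dividing through by 4 gives the monic gcd a^2 − 2a + 33.
Then lcm(f, g) = f·g / gcd(f, g); expanding and making the result monic gives the answer.

3300 + 3595a + 1817a^2 + 426a^3 + 66a^4 + 11a^5 + a^6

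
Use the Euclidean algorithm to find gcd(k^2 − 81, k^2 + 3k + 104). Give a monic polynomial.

1

Apply the Euclidean algorithm:
  k^2 − 81 = (k^2 + 3k + 104) + (−3k − 185)
  k^2 + 3k + 104 = (−(1/3)k + 176/9)(−3k − 185) + (33496/9)
  −3k − 185 = (−(27/33496)k − 1665/33496)(33496/9) + (0)
The last nonzero remainder is the constant 33496/9, so the polynomials are coprime and gcd = 1.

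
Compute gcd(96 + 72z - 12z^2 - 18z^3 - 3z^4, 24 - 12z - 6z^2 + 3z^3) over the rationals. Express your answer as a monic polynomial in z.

Apply the Euclidean algorithm:
  -3z^4 - 18z^3 - 12z^2 + 72z + 96 = (-z - 8)(3z^3 - 6z^2 - 12z + 24) + (-72z^2 + 288)
  3z^3 - 6z^2 - 12z + 24 = (-(1/24)z + 1/12)(-72z^2 + 288) + (0)
Last nonzero remainder: -72z^2 + 288. Dividing through by -72 gives the monic gcd z^2 - 4.

-4 + z^2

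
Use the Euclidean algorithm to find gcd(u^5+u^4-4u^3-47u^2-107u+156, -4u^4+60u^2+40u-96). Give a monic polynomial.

u^3-2u^2-11u+12

Euclidean algorithm in ℚ[u]:
  u^5+u^4-4u^3-47u^2-107u+156 = (-(1/4)u-1/4)(-4u^4+60u^2+40u-96) + (11u^3-22u^2-121u+132)
  -4u^4+60u^2+40u-96 = (-(4/11)u-8/11)(11u^3-22u^2-121u+132) + (0)
Last nonzero remainder: 11u^3-22u^2-121u+132. Dividing through by 11 gives the monic gcd u^3-2u^2-11u+12.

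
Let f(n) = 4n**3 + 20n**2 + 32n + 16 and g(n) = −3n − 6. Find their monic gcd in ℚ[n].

n + 2

Repeated division with remainder:
  4n**3 + 20n**2 + 32n + 16 = (−(4/3)n**2 − 4n − 8/3)(−3n − 6) + (0)
Last nonzero remainder: −3n − 6. Dividing through by −3 gives the monic gcd n + 2.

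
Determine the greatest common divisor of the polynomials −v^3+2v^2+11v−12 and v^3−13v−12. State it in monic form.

Repeated division with remainder:
  −v^3+2v^2+11v−12 = (−1)(v^3−13v−12) + (2v^2−2v−24)
  v^3−13v−12 = ((1/2)v+1/2)(2v^2−2v−24) + (0)
Last nonzero remainder: 2v^2−2v−24. Dividing through by 2 gives the monic gcd v^2−v−12.

v^2−v−12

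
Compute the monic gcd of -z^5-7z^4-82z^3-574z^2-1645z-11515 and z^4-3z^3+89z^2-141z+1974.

z^2+47

Euclidean algorithm in ℚ[z]:
  -z^5-7z^4-82z^3-574z^2-1645z-11515 = (-z-10)(z^4-3z^3+89z^2-141z+1974) + (-23z^3+175z^2-1081z+8225)
  z^4-3z^3+89z^2-141z+1974 = (-(1/23)z-106/529)(-23z^3+175z^2-1081z+8225) + ((40768/529)z^2+1916096/529)
  -23z^3+175z^2-1081z+8225 = (-(12167/40768)z+13225/5824)((40768/529)z^2+1916096/529) + (0)
Last nonzero remainder: (40768/529)z^2+1916096/529. Dividing through by 40768/529 gives the monic gcd z^2+47.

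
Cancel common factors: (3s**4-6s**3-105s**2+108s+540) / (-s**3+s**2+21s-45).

Euclidean algorithm in ℚ[s]:
  3s**4-6s**3-105s**2+108s+540 = (-3s+3)(-s**3+s**2+21s-45) + (-45s**2-90s+675)
  -s**3+s**2+21s-45 = ((1/45)s-1/15)(-45s**2-90s+675) + (0)
Last nonzero remainder: -45s**2-90s+675. Dividing through by -45 gives the monic gcd s**2+2s-15.
Cancel s**2+2s-15 from numerator and denominator to get the reduced form.

(-3s**2+12s+36)/(s-3)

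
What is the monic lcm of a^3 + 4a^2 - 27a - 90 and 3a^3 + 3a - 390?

Repeated division with remainder:
  a^3 + 4a^2 - 27a - 90 = (1/3)(3a^3 + 3a - 390) + (4a^2 - 28a + 40)
  3a^3 + 3a - 390 = ((3/4)a + 21/4)(4a^2 - 28a + 40) + (120a - 600)
  4a^2 - 28a + 40 = ((1/30)a - 1/15)(120a - 600) + (0)
Last nonzero remainder: 120a - 600. Dividing through by 120 gives the monic gcd a - 5.
Then lcm(f, g) = f·g / gcd(f, g); expanding and making the result monic gives the answer.

a^5 + 9a^4 + 19a^3 - 121a^2 - 1152a - 2340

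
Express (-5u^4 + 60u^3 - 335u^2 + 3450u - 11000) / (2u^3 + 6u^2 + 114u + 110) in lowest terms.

By polynomial division,
  -5u^4 + 60u^3 - 335u^2 + 3450u - 11000 = (-(5/2)u + 75/2)(2u^3 + 6u^2 + 114u + 110) + (-275u^2 - 550u - 15125)
  2u^3 + 6u^2 + 114u + 110 = (-(2/275)u - 2/275)(-275u^2 - 550u - 15125) + (0)
Last nonzero remainder: -275u^2 - 550u - 15125. Dividing through by -275 gives the monic gcd u^2 + 2u + 55.
Cancel u^2 + 2u + 55 from numerator and denominator to get the reduced form.

(-5u^2 + 70u - 200)/(2u + 2)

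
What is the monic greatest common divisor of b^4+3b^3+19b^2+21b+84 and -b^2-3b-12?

b^2+3b+12

By polynomial division,
  b^4+3b^3+19b^2+21b+84 = (-b^2-7)(-b^2-3b-12) + (0)
Last nonzero remainder: -b^2-3b-12. Dividing through by -1 gives the monic gcd b^2+3b+12.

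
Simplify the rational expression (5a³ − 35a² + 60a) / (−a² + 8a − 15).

Repeated division with remainder:
  5a³ − 35a² + 60a = (−5a − 5)(−a² + 8a − 15) + (25a − 75)
  −a² + 8a − 15 = (−(1/25)a + 1/5)(25a − 75) + (0)
Last nonzero remainder: 25a − 75. Dividing through by 25 gives the monic gcd a − 3.
Cancel a − 3 from numerator and denominator to get the reduced form.

(−5a² + 20a)/(a − 5)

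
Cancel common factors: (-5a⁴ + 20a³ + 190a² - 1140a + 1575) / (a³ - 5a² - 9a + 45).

By polynomial division,
  -5a⁴ + 20a³ + 190a² - 1140a + 1575 = (-5a - 5)(a³ - 5a² - 9a + 45) + (120a² - 960a + 1800)
  a³ - 5a² - 9a + 45 = ((1/120)a + 1/40)(120a² - 960a + 1800) + (0)
Last nonzero remainder: 120a² - 960a + 1800. Dividing through by 120 gives the monic gcd a² - 8a + 15.
Cancel a² - 8a + 15 from numerator and denominator to get the reduced form.

(-5a² - 20a + 105)/(a + 3)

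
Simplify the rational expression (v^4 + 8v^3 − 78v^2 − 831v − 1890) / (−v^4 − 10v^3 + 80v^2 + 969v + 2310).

(−v − 9)/(v + 11)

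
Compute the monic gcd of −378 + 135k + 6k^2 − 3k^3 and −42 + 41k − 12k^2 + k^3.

−3 + k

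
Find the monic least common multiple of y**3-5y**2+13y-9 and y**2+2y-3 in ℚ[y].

y**4-2y**3-2y**2+30y-27

By polynomial division,
  y**3-5y**2+13y-9 = (y-7)(y**2+2y-3) + (30y-30)
  y**2+2y-3 = ((1/30)y+1/10)(30y-30) + (0)
Last nonzero remainder: 30y-30. Dividing through by 30 gives the monic gcd y-1.
Then lcm(f, g) = f·g / gcd(f, g); expanding and making the result monic gives the answer.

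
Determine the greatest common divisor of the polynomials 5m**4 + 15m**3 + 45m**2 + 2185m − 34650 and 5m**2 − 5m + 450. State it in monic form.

By polynomial division,
  5m**4 + 15m**3 + 45m**2 + 2185m − 34650 = (m**2 + 4m − 77)(5m**2 − 5m + 450) + (0)
Last nonzero remainder: 5m**2 − 5m + 450. Dividing through by 5 gives the monic gcd m**2 − m + 90.

m**2 − m + 90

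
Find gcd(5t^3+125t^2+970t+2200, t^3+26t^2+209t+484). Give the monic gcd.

t^2+15t+44

Apply the Euclidean algorithm:
  5t^3+125t^2+970t+2200 = (5)(t^3+26t^2+209t+484) + (-5t^2-75t-220)
  t^3+26t^2+209t+484 = (-(1/5)t-11/5)(-5t^2-75t-220) + (0)
Last nonzero remainder: -5t^2-75t-220. Dividing through by -5 gives the monic gcd t^2+15t+44.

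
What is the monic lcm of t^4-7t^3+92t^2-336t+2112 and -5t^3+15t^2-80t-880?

Repeated division with remainder:
  t^4-7t^3+92t^2-336t+2112 = (-(1/5)t+4/5)(-5t^3+15t^2-80t-880) + (64t^2-448t+2816)
  -5t^3+15t^2-80t-880 = (-(5/64)t-5/16)(64t^2-448t+2816) + (0)
Last nonzero remainder: 64t^2-448t+2816. Dividing through by 64 gives the monic gcd t^2-7t+44.
Then lcm(f, g) = f·g / gcd(f, g); expanding and making the result monic gives the answer.

t^5-3t^4+64t^3+32t^2+768t+8448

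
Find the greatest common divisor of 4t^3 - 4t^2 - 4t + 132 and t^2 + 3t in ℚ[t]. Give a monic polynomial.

t + 3

Repeated division with remainder:
  4t^3 - 4t^2 - 4t + 132 = (4t - 16)(t^2 + 3t) + (44t + 132)
  t^2 + 3t = ((1/44)t)(44t + 132) + (0)
Last nonzero remainder: 44t + 132. Dividing through by 44 gives the monic gcd t + 3.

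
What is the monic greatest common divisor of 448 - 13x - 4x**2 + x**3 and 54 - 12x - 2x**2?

1

Euclidean algorithm in ℚ[x]:
  x**3 - 4x**2 - 13x + 448 = (-(1/2)x + 5)(-2x**2 - 12x + 54) + (74x + 178)
  -2x**2 - 12x + 54 = (-(1/37)x - 133/1369)(74x + 178) + (97600/1369)
  74x + 178 = ((50653/48800)x + 121841/48800)(97600/1369) + (0)
The last nonzero remainder is the constant 97600/1369, so the polynomials are coprime and gcd = 1.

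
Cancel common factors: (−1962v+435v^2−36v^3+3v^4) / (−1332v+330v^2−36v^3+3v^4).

(109−6v+v^2)/(74−6v+v^2)

Repeated division with remainder:
  3v^4−36v^3+435v^2−1962v = (3v^4−36v^3+330v^2−1332v) + (105v^2−630v)
  3v^4−36v^3+330v^2−1332v = ((1/35)v^2−(6/35)v+74/35)(105v^2−630v) + (0)
Last nonzero remainder: 105v^2−630v. Dividing through by 105 gives the monic gcd v^2−6v.
Cancel v^2−6v from numerator and denominator to get the reduced form.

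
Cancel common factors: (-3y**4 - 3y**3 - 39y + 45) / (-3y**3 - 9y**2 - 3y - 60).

(y**2 + 2y - 3)/(y + 4)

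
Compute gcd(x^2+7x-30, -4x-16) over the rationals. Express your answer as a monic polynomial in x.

1

By polynomial division,
  x^2+7x-30 = (-(1/4)x-3/4)(-4x-16) + (-42)
  -4x-16 = ((2/21)x+8/21)(-42) + (0)
The last nonzero remainder is the constant -42, so the polynomials are coprime and gcd = 1.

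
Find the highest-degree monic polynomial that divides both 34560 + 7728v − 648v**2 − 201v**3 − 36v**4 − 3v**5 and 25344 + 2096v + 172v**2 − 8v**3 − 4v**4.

576 + 100v + 13v**2 + v**3

Repeated division with remainder:
  −3v**5 − 36v**4 − 201v**3 − 648v**2 + 7728v + 34560 = ((3/4)v + 15/2)(−4v**4 − 8v**3 + 172v**2 + 2096v + 25344) + (−270v**3 − 3510v**2 − 27000v − 155520)
  −4v**4 − 8v**3 + 172v**2 + 2096v + 25344 = ((2/135)v − 22/135)(−270v**3 − 3510v**2 − 27000v − 155520) + (0)
Last nonzero remainder: −270v**3 − 3510v**2 − 27000v − 155520. Dividing through by −270 gives the monic gcd v**3 + 13v**2 + 100v + 576.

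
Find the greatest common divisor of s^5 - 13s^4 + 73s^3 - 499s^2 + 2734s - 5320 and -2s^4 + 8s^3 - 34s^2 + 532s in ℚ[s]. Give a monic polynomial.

By polynomial division,
  s^5 - 13s^4 + 73s^3 - 499s^2 + 2734s - 5320 = (-(1/2)s + 9/2)(-2s^4 + 8s^3 - 34s^2 + 532s) + (20s^3 - 80s^2 + 340s - 5320)
  -2s^4 + 8s^3 - 34s^2 + 532s = (-(1/10)s)(20s^3 - 80s^2 + 340s - 5320) + (0)
Last nonzero remainder: 20s^3 - 80s^2 + 340s - 5320. Dividing through by 20 gives the monic gcd s^3 - 4s^2 + 17s - 266.

s^3 - 4s^2 + 17s - 266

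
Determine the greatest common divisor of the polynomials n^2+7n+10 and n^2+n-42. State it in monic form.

By polynomial division,
  n^2+7n+10 = (n^2+n-42) + (6n+52)
  n^2+n-42 = ((1/6)n-23/18)(6n+52) + (220/9)
  6n+52 = ((27/110)n+117/55)(220/9) + (0)
The last nonzero remainder is the constant 220/9, so the polynomials are coprime and gcd = 1.

1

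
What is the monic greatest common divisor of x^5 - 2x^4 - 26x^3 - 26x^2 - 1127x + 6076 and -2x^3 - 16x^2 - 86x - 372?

x^2 + 2x + 31

By polynomial division,
  x^5 - 2x^4 - 26x^3 - 26x^2 - 1127x + 6076 = (-(1/2)x^2 + 5x - 11/2)(-2x^3 - 16x^2 - 86x - 372) + (130x^2 + 260x + 4030)
  -2x^3 - 16x^2 - 86x - 372 = (-(1/65)x - 6/65)(130x^2 + 260x + 4030) + (0)
Last nonzero remainder: 130x^2 + 260x + 4030. Dividing through by 130 gives the monic gcd x^2 + 2x + 31.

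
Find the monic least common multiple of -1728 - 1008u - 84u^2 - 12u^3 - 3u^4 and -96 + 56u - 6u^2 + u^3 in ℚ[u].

-1152 - 96u + 280u^2 + 20u^3 + 2u^4 + u^5

Repeated division with remainder:
  -3u^4 - 12u^3 - 84u^2 - 1008u - 1728 = (-3u - 30)(u^3 - 6u^2 + 56u - 96) + (-96u^2 + 384u - 4608)
  u^3 - 6u^2 + 56u - 96 = (-(1/96)u + 1/48)(-96u^2 + 384u - 4608) + (0)
Last nonzero remainder: -96u^2 + 384u - 4608. Dividing through by -96 gives the monic gcd u^2 - 4u + 48.
Then lcm(f, g) = f·g / gcd(f, g); expanding and making the result monic gives the answer.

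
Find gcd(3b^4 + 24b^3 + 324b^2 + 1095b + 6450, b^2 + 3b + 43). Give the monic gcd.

b^2 + 3b + 43

Apply the Euclidean algorithm:
  3b^4 + 24b^3 + 324b^2 + 1095b + 6450 = (3b^2 + 15b + 150)(b^2 + 3b + 43) + (0)
The last nonzero remainder b^2 + 3b + 43 is already monic.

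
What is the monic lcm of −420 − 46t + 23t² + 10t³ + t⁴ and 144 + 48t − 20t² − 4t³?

Euclidean algorithm in ℚ[t]:
  t⁴ + 10t³ + 23t² − 46t − 420 = (−(1/4)t − 5/4)(−4t³ − 20t² + 48t + 144) + (10t² + 50t − 240)
  −4t³ − 20t² + 48t + 144 = (−(2/5)t)(10t² + 50t − 240) + (−48t + 144)
  10t² + 50t − 240 = (−(5/24)t − 5/3)(−48t + 144) + (0)
Last nonzero remainder: −48t + 144. Dividing through by −48 gives the monic gcd t − 3.
Then lcm(f, g) = f·g / gcd(f, g); expanding and making the result monic gives the answer.

−5040 − 3912t − 512t² + 258t³ + 115t⁴ + 18t⁵ + t⁶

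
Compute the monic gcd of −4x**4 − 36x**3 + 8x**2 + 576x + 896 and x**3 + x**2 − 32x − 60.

Repeated division with remainder:
  −4x**4 − 36x**3 + 8x**2 + 576x + 896 = (−4x − 32)(x**3 + x**2 − 32x − 60) + (−88x**2 − 688x − 1024)
  x**3 + x**2 − 32x − 60 = (−(1/88)x + 75/968)(−88x**2 − 688x − 1024) + ((1170/121)x + 2340/121)
  −88x**2 − 688x − 1024 = (−(5324/585)x − 30976/585)((1170/121)x + 2340/121) + (0)
Last nonzero remainder: (1170/121)x + 2340/121. Dividing through by 1170/121 gives the monic gcd x + 2.

x + 2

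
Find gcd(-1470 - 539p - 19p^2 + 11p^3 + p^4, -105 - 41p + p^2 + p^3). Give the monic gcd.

Apply the Euclidean algorithm:
  p^4 + 11p^3 - 19p^2 - 539p - 1470 = (p + 10)(p^3 + p^2 - 41p - 105) + (12p^2 - 24p - 420)
  p^3 + p^2 - 41p - 105 = ((1/12)p + 1/4)(12p^2 - 24p - 420) + (0)
Last nonzero remainder: 12p^2 - 24p - 420. Dividing through by 12 gives the monic gcd p^2 - 2p - 35.

-35 - 2p + p^2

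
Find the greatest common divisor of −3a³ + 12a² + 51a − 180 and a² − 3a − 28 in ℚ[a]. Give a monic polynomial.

Repeated division with remainder:
  −3a³ + 12a² + 51a − 180 = (−3a + 3)(a² − 3a − 28) + (−24a − 96)
  a² − 3a − 28 = (−(1/24)a + 7/24)(−24a − 96) + (0)
Last nonzero remainder: −24a − 96. Dividing through by −24 gives the monic gcd a + 4.

a + 4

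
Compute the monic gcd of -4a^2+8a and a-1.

1

Apply the Euclidean algorithm:
  -4a^2+8a = (-4a+4)(a-1) + (4)
  a-1 = ((1/4)a-1/4)(4) + (0)
The last nonzero remainder is the constant 4, so the polynomials are coprime and gcd = 1.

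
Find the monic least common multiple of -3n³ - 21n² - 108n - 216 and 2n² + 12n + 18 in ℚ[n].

Repeated division with remainder:
  -3n³ - 21n² - 108n - 216 = (-(3/2)n - 3/2)(2n² + 12n + 18) + (-63n - 189)
  2n² + 12n + 18 = (-(2/63)n - 2/21)(-63n - 189) + (0)
Last nonzero remainder: -63n - 189. Dividing through by -63 gives the monic gcd n + 3.
Then lcm(f, g) = f·g / gcd(f, g); expanding and making the result monic gives the answer.

n⁴ + 10n³ + 57n² + 180n + 216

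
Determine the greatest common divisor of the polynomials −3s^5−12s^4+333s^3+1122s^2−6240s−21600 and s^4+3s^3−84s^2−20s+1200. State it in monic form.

s^3+9s^2−30s−200

By polynomial division,
  −3s^5−12s^4+333s^3+1122s^2−6240s−21600 = (−3s−3)(s^4+3s^3−84s^2−20s+1200) + (90s^3+810s^2−2700s−18000)
  s^4+3s^3−84s^2−20s+1200 = ((1/90)s−1/15)(90s^3+810s^2−2700s−18000) + (0)
Last nonzero remainder: 90s^3+810s^2−2700s−18000. Dividing through by 90 gives the monic gcd s^3+9s^2−30s−200.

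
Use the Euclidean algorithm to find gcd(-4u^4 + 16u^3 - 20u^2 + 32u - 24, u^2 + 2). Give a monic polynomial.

u^2 + 2

By polynomial division,
  -4u^4 + 16u^3 - 20u^2 + 32u - 24 = (-4u^2 + 16u - 12)(u^2 + 2) + (0)
The last nonzero remainder u^2 + 2 is already monic.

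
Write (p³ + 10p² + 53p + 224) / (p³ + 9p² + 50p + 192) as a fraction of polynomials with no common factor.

(p + 7)/(p + 6)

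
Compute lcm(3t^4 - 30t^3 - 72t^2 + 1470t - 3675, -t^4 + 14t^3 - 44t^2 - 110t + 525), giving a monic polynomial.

t^5 - 7t^4 - 54t^3 + 418t^2 + 245t - 3675

Euclidean algorithm in ℚ[t]:
  3t^4 - 30t^3 - 72t^2 + 1470t - 3675 = (-3)(-t^4 + 14t^3 - 44t^2 - 110t + 525) + (12t^3 - 204t^2 + 1140t - 2100)
  -t^4 + 14t^3 - 44t^2 - 110t + 525 = (-(1/12)t - 1/4)(12t^3 - 204t^2 + 1140t - 2100) + (0)
Last nonzero remainder: 12t^3 - 204t^2 + 1140t - 2100. Dividing through by 12 gives the monic gcd t^3 - 17t^2 + 95t - 175.
Then lcm(f, g) = f·g / gcd(f, g); expanding and making the result monic gives the answer.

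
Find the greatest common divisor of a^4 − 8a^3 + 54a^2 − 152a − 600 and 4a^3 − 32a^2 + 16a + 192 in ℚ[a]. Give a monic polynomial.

Euclidean algorithm in ℚ[a]:
  a^4 − 8a^3 + 54a^2 − 152a − 600 = ((1/4)a)(4a^3 − 32a^2 + 16a + 192) + (50a^2 − 200a − 600)
  4a^3 − 32a^2 + 16a + 192 = ((2/25)a − 8/25)(50a^2 − 200a − 600) + (0)
Last nonzero remainder: 50a^2 − 200a − 600. Dividing through by 50 gives the monic gcd a^2 − 4a − 12.

a^2 − 4a − 12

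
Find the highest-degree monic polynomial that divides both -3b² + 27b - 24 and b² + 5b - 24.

By polynomial division,
  -3b² + 27b - 24 = (-3)(b² + 5b - 24) + (42b - 96)
  b² + 5b - 24 = ((1/42)b + 17/98)(42b - 96) + (-360/49)
  42b - 96 = (-(343/60)b + 196/15)(-360/49) + (0)
The last nonzero remainder is the constant -360/49, so the polynomials are coprime and gcd = 1.

1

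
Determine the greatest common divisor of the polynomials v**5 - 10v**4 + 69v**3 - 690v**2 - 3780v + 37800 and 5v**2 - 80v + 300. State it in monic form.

Euclidean algorithm in ℚ[v]:
  v**5 - 10v**4 + 69v**3 - 690v**2 - 3780v + 37800 = ((1/5)v**3 + (6/5)v**2 + 21v + 126)(5v**2 - 80v + 300) + (0)
Last nonzero remainder: 5v**2 - 80v + 300. Dividing through by 5 gives the monic gcd v**2 - 16v + 60.

v**2 - 16v + 60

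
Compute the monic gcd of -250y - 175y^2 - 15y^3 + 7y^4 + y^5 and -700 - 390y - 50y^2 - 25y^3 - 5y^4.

10 + 7y + y^2

Apply the Euclidean algorithm:
  y^5 + 7y^4 - 15y^3 - 175y^2 - 250y = (-(1/5)y - 2/5)(-5y^4 - 25y^3 - 50y^2 - 390y - 700) + (-35y^3 - 273y^2 - 546y - 280)
  -5y^4 - 25y^3 - 50y^2 - 390y - 700 = ((1/7)y - 2/5)(-35y^3 - 273y^2 - 546y - 280) + (-(406/5)y^2 - (2842/5)y - 812)
  -35y^3 - 273y^2 - 546y - 280 = ((25/58)y + 10/29)(-(406/5)y^2 - (2842/5)y - 812) + (0)
Last nonzero remainder: -(406/5)y^2 - (2842/5)y - 812. Dividing through by -406/5 gives the monic gcd y^2 + 7y + 10.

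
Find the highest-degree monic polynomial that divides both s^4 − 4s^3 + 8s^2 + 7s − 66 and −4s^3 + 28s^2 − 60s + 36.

Euclidean algorithm in ℚ[s]:
  s^4 − 4s^3 + 8s^2 + 7s − 66 = (−(1/4)s − 3/4)(−4s^3 + 28s^2 − 60s + 36) + (14s^2 − 29s − 39)
  −4s^3 + 28s^2 − 60s + 36 = (−(2/7)s + 69/49)(14s^2 − 29s − 39) + (−(1485/49)s + 4455/49)
  14s^2 − 29s − 39 = (−(686/1485)s − 637/1485)(−(1485/49)s + 4455/49) + (0)
Last nonzero remainder: −(1485/49)s + 4455/49. Dividing through by −1485/49 gives the monic gcd s − 3.

s − 3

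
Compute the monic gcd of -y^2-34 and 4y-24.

Apply the Euclidean algorithm:
  -y^2-34 = (-(1/4)y-3/2)(4y-24) + (-70)
  4y-24 = (-(2/35)y+12/35)(-70) + (0)
The last nonzero remainder is the constant -70, so the polynomials are coprime and gcd = 1.

1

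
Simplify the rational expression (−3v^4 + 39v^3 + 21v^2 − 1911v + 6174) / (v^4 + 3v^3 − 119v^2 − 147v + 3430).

(−3v + 18)/(v + 10)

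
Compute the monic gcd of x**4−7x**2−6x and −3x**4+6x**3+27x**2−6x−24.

x**2+3x+2

By polynomial division,
  x**4−7x**2−6x = (−1/3)(−3x**4+6x**3+27x**2−6x−24) + (2x**3+2x**2−8x−8)
  −3x**4+6x**3+27x**2−6x−24 = (−(3/2)x+9/2)(2x**3+2x**2−8x−8) + (6x**2+18x+12)
  2x**3+2x**2−8x−8 = ((1/3)x−2/3)(6x**2+18x+12) + (0)
Last nonzero remainder: 6x**2+18x+12. Dividing through by 6 gives the monic gcd x**2+3x+2.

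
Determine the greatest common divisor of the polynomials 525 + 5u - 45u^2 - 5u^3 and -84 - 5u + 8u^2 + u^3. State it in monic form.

-21 + 4u + u^2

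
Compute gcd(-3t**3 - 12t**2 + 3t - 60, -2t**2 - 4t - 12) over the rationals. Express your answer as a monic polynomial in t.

1

By polynomial division,
  -3t**3 - 12t**2 + 3t - 60 = ((3/2)t + 3)(-2t**2 - 4t - 12) + (33t - 24)
  -2t**2 - 4t - 12 = (-(2/33)t - 20/121)(33t - 24) + (-1932/121)
  33t - 24 = (-(1331/644)t + 242/161)(-1932/121) + (0)
The last nonzero remainder is the constant -1932/121, so the polynomials are coprime and gcd = 1.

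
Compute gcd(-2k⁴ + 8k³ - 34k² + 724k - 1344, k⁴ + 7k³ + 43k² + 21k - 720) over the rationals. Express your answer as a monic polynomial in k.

Euclidean algorithm in ℚ[k]:
  -2k⁴ + 8k³ - 34k² + 724k - 1344 = (-2)(k⁴ + 7k³ + 43k² + 21k - 720) + (22k³ + 52k² + 766k - 2784)
  k⁴ + 7k³ + 43k² + 21k - 720 = ((1/22)k + 51/242)(22k³ + 52k² + 766k - 2784) + (-(336/121)k² - (1680/121)k - 16128/121)
  22k³ + 52k² + 766k - 2784 = (-(1331/168)k + 3509/168)(-(336/121)k² - (1680/121)k - 16128/121) + (0)
Last nonzero remainder: -(336/121)k² - (1680/121)k - 16128/121. Dividing through by -336/121 gives the monic gcd k² + 5k + 48.

k² + 5k + 48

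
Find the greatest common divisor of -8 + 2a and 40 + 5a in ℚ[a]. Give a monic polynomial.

1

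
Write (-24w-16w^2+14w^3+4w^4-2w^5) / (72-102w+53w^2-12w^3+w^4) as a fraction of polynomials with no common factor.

Repeated division with remainder:
  -2w^5+4w^4+14w^3-16w^2-24w = (-2w-20)(w^4-12w^3+53w^2-102w+72) + (-120w^3+840w^2-1920w+1440)
  w^4-12w^3+53w^2-102w+72 = (-(1/120)w+1/24)(-120w^3+840w^2-1920w+1440) + (2w^2-10w+12)
  -120w^3+840w^2-1920w+1440 = (-60w+120)(2w^2-10w+12) + (0)
Last nonzero remainder: 2w^2-10w+12. Dividing through by 2 gives the monic gcd w^2-5w+6.
Cancel w^2-5w+6 from numerator and denominator to get the reduced form.

(-4w-6w^2-2w^3)/(12-7w+w^2)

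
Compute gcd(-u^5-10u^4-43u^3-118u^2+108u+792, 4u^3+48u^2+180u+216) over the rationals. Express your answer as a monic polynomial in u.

Apply the Euclidean algorithm:
  -u^5-10u^4-43u^3-118u^2+108u+792 = (-(1/4)u^2+(1/2)u-11/2)(4u^3+48u^2+180u+216) + (110u^2+990u+1980)
  4u^3+48u^2+180u+216 = ((2/55)u+6/55)(110u^2+990u+1980) + (0)
Last nonzero remainder: 110u^2+990u+1980. Dividing through by 110 gives the monic gcd u^2+9u+18.

u^2+9u+18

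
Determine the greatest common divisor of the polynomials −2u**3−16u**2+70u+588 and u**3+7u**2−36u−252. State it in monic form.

u**2+u−42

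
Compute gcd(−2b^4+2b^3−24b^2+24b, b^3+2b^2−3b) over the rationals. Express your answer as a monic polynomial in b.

Repeated division with remainder:
  −2b^4+2b^3−24b^2+24b = (−2b+6)(b^3+2b^2−3b) + (−42b^2+42b)
  b^3+2b^2−3b = (−(1/42)b−1/14)(−42b^2+42b) + (0)
Last nonzero remainder: −42b^2+42b. Dividing through by −42 gives the monic gcd b^2−b.

b^2−b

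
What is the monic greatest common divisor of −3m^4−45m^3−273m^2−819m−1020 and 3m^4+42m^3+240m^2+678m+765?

By polynomial division,
  −3m^4−45m^3−273m^2−819m−1020 = (−1)(3m^4+42m^3+240m^2+678m+765) + (−3m^3−33m^2−141m−255)
  3m^4+42m^3+240m^2+678m+765 = (−m−3)(−3m^3−33m^2−141m−255) + (0)
Last nonzero remainder: −3m^3−33m^2−141m−255. Dividing through by −3 gives the monic gcd m^3+11m^2+47m+85.

m^3+11m^2+47m+85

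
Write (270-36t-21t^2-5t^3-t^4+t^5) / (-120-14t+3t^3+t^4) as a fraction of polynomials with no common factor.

Euclidean algorithm in ℚ[t]:
  t^5-t^4-5t^3-21t^2-36t+270 = (t-4)(t^4+3t^3-14t-120) + (7t^3-7t^2+28t-210)
  t^4+3t^3-14t-120 = ((1/7)t+4/7)(7t^3-7t^2+28t-210) + (0)
Last nonzero remainder: 7t^3-7t^2+28t-210. Dividing through by 7 gives the monic gcd t^3-t^2+4t-30.
Cancel t^3-t^2+4t-30 from numerator and denominator to get the reduced form.

(-9+t^2)/(4+t)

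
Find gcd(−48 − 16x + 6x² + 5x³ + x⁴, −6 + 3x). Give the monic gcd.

−2 + x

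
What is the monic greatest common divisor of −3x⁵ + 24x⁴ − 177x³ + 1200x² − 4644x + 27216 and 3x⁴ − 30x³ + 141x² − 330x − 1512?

x³ − 12x² + 71x − 252

Apply the Euclidean algorithm:
  −3x⁵ + 24x⁴ − 177x³ + 1200x² − 4644x + 27216 = (−x − 2)(3x⁴ − 30x³ + 141x² − 330x − 1512) + (−96x³ + 1152x² − 6816x + 24192)
  3x⁴ − 30x³ + 141x² − 330x − 1512 = (−(1/32)x − 1/16)(−96x³ + 1152x² − 6816x + 24192) + (0)
Last nonzero remainder: −96x³ + 1152x² − 6816x + 24192. Dividing through by −96 gives the monic gcd x³ − 12x² + 71x − 252.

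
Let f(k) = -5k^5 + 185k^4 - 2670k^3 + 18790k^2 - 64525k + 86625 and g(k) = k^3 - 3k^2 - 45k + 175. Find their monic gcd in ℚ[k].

k^2 - 10k + 25

Repeated division with remainder:
  -5k^5 + 185k^4 - 2670k^3 + 18790k^2 - 64525k + 86625 = (-5k^2 + 170k - 2385)(k^3 - 3k^2 - 45k + 175) + (20160k^2 - 201600k + 504000)
  k^3 - 3k^2 - 45k + 175 = ((1/20160)k + 1/2880)(20160k^2 - 201600k + 504000) + (0)
Last nonzero remainder: 20160k^2 - 201600k + 504000. Dividing through by 20160 gives the monic gcd k^2 - 10k + 25.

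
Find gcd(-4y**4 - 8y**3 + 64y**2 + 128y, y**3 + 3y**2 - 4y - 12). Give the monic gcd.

y + 2

Apply the Euclidean algorithm:
  -4y**4 - 8y**3 + 64y**2 + 128y = (-4y + 4)(y**3 + 3y**2 - 4y - 12) + (36y**2 + 96y + 48)
  y**3 + 3y**2 - 4y - 12 = ((1/36)y + 1/108)(36y**2 + 96y + 48) + (-(56/9)y - 112/9)
  36y**2 + 96y + 48 = (-(81/14)y - 27/7)(-(56/9)y - 112/9) + (0)
Last nonzero remainder: -(56/9)y - 112/9. Dividing through by -56/9 gives the monic gcd y + 2.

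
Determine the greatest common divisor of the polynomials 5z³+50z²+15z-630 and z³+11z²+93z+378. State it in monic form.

Euclidean algorithm in ℚ[z]:
  5z³+50z²+15z-630 = (5)(z³+11z²+93z+378) + (-5z²-450z-2520)
  z³+11z²+93z+378 = (-(1/5)z+79/5)(-5z²-450z-2520) + (6699z+40194)
  -5z²-450z-2520 = (-(5/6699)z-20/319)(6699z+40194) + (0)
Last nonzero remainder: 6699z+40194. Dividing through by 6699 gives the monic gcd z+6.

z+6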